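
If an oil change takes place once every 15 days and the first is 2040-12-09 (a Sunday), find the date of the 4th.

2041-01-23

The 4th occurrence is 3 intervals after the first: 3 × 15 = 45 days after 2040-12-09.
December has 31 days — 22 days to the end of December leaves 23.
23 days into January → 2041-01-23.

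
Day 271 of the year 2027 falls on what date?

Jan has 31 days (271 − 31 = 240 remain).
Feb has 28 days (240 − 28 = 212 remain).
Mar has 31 days (212 − 31 = 181 remain).
Apr has 30 days (181 − 30 = 151 remain).
May has 31 days (151 − 31 = 120 remain).
Jun has 30 days (120 − 30 = 90 remain).
Jul has 31 days (90 − 31 = 59 remain).
Aug has 31 days (59 − 31 = 28 remain).
28 into Sep → Sep 28.

Sep 28, 2027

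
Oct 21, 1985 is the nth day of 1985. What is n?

Days in months before Oct: 31 + 28 + 31 + 30 + 31 + 30 + 31 + 31 + 30 = 273.
Plus 21 days into Oct → day 294.

294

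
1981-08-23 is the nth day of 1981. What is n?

235

Days in months before August: 31 + 28 + 31 + 30 + 31 + 30 + 31 = 212.
Plus 23 days into August → day 235.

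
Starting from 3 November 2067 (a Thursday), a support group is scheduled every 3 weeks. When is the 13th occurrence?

12 July 2068

The 13th occurrence is 12 intervals after the first: 12 × 21 = 252 days after 3 November 2067.
November has 30 days — 27 days to the end of November leaves 225.
December has 31 days (194 left).
January has 31 days (163 left).
February has 29 days (134 left).
March has 31 days (103 left).
April has 30 days (73 left).
May has 31 days (42 left).
June has 30 days (12 left).
12 days into July → 12 July 2068.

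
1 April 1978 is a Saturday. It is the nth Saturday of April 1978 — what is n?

1st

Day 1 falls in week ⌈1/7⌉ of the month.
Days 1–7 hold the 1st Saturday, 8–14 the 2nd, 15–21 the 3rd, 22–28 the 4th, 29–31 the 5th.
1 is in the range for the 1st.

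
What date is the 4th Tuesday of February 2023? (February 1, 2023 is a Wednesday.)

February 2023 begins on a Wednesday, so the first Tuesday is February 7 (6 days later).
The 4th Tuesday is 3 weeks later: 7 + 21 = 28.

2023-02-28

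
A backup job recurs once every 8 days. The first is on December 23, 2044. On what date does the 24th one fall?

The 24th occurrence is 23 intervals after the first: 23 × 8 = 184 days after December 23, 2044.
December has 31 days — 8 days to the end of December leaves 176.
January has 31 days (145 left).
February has 28 days (117 left).
March has 31 days (86 left).
April has 30 days (56 left).
May has 31 days (25 left).
25 days into June → June 25, 2045.

June 25, 2045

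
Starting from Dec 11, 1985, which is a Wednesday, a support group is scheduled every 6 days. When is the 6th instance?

Jan 10, 1986

The 6th occurrence is 5 intervals after the first: 5 × 6 = 30 days after Dec 11, 1985.
Dec has 31 days — 20 days to the end of Dec leaves 10.
10 days into Jan → Jan 10, 1986.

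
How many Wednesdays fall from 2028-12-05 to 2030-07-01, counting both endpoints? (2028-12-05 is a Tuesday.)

2028-12-05 is a Tuesday; the first Wednesday on or after it is 2028-12-06 (1 day later).
From 2028-12-06 to 2030-07-01: 25 + 365 + 182 = 572 days (rest of 2028, 2029, to 2030-07-01 in 2030).
572 ÷ 7 = 81 full weeks with remainder 5, so 81 more Wednesdays after the first → 82.

82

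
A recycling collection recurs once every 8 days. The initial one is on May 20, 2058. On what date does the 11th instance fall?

The 11th occurrence is 10 intervals after the first: 10 × 8 = 80 days after May 20, 2058.
May has 31 days — 11 days to the end of May leaves 69.
June has 30 days (39 left).
July has 31 days (8 left).
8 days into August → August 8, 2058.

August 8, 2058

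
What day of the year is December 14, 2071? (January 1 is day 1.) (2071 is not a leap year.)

348

Days in months before December: 31 + 28 + 31 + 30 + 31 + 30 + 31 + 31 + 30 + 31 + 30 = 334.
Plus 14 days into December → day 348.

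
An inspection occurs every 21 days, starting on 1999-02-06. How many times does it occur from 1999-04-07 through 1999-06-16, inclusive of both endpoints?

Occurrences land 21·i days after 1999-02-06 for i = 0, 1, 2, …
1999-04-07 is 60 days after the start; 60 ÷ 21 = 2 remainder 18; since the remainder is 18, round up to i = 3. First occurrence in the window: #4 on 1999-04-10 (3×21 = 63 days in).
1999-06-16 is 130 days after the start; 130 ÷ 21 = 6 remainder 4. Last occurrence in the window: #7 on 1999-06-12.
Occurrences #4 through #7: 4 in total.

4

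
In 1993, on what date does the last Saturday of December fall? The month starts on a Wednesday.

December 1993 begins on a Wednesday, so the first Saturday is December 4 (3 days later).
December 1993 has 31 days. Adding weeks: 4, 11, 18, 25 — the last one ≤ 31 is the 25th.

1993-12-25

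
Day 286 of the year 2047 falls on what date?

13 October 2047

January has 31 days (286 − 31 = 255 remain).
February has 28 days (255 − 28 = 227 remain).
March has 31 days (227 − 31 = 196 remain).
April has 30 days (196 − 30 = 166 remain).
May has 31 days (166 − 31 = 135 remain).
June has 30 days (135 − 30 = 105 remain).
July has 31 days (105 − 31 = 74 remain).
August has 31 days (74 − 31 = 43 remain).
September has 30 days (43 − 30 = 13 remain).
13 into October → October 13.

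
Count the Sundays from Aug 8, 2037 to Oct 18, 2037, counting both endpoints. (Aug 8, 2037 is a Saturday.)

11

Aug 8, 2037 is a Saturday; the first Sunday on or after it is Aug 9, 2037 (1 day later).
From Aug 9, 2037 to Oct 18, 2037: 22 + 30 + 18 = 70 days (rest of Aug, Sep, Oct).
70 ÷ 7 = 10 full weeks with remainder 0, so 10 more Sundays after the first → 11.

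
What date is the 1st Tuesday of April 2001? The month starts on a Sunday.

3 April 2001

April 2001 begins on a Sunday, so the first Tuesday is April 3 (2 days later).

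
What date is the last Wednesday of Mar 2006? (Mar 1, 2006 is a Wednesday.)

Mar 29, 2006

Mar 2006 begins on a Wednesday, so the first Wednesday is Mar 1.
Mar 2006 has 31 days. Adding weeks: 1, 8, 15, 22, 29 — the last one ≤ 31 is the 29th.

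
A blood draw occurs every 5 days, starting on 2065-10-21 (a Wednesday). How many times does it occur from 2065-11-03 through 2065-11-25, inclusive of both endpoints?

5

Occurrences land 5·i days after 2065-10-21 for i = 0, 1, 2, …
2065-11-03 is 13 days after the start; 13 ÷ 5 = 2 remainder 3; since the remainder is 3, round up to i = 3. First occurrence in the window: #4 on 2065-11-05 (3×5 = 15 days in).
2065-11-25 is 35 days after the start; 35 ÷ 5 = 7 remainder 0. Last occurrence in the window: #8 on 2065-11-25.
Occurrences #4 through #8: 5 in total.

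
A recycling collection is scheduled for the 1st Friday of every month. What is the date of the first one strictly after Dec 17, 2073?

Dec 2073 starts on a Friday, so its 1st Friday is Dec 1, 2073.
That is not after Dec 17, 2073, so look at Jan 2074.
Jan 2074 starts on a Monday, so its 1st Friday is Jan 5, 2074 (4 days in).

Jan 5, 2074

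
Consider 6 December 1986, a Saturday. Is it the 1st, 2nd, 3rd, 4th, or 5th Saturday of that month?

Day 6 falls in week ⌈6/7⌉ of the month.
Days 1–7 hold the 1st Saturday, 8–14 the 2nd, 15–21 the 3rd, 22–28 the 4th, 29–31 the 5th.
6 is in the range for the 1st.

1st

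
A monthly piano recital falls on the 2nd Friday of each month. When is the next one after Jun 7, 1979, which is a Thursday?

Jun 1979 starts on a Friday; its first Friday is the 1st, so the 2nd Friday is the 8th — Jun 8, 1979.
Jun 8, 1979 is after Jun 7, 1979, so that is the next one.

Jun 8, 1979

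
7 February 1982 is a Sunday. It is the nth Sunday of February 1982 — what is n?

1st

Day 7 falls in week ⌈7/7⌉ of the month.
Days 1–7 hold the 1st Sunday, 8–14 the 2nd, 15–21 the 3rd, 22–28 the 4th, 29–31 the 5th.
7 is in the range for the 1st.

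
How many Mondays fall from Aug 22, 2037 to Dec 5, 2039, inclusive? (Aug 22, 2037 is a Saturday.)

120

Aug 22, 2037 is a Saturday; the first Monday on or after it is Aug 24, 2037 (2 days later).
From Aug 24, 2037 to Dec 5, 2039: 129 + 365 + 339 = 833 days (rest of 2037, 2038, to Dec 5, 2039 in 2039).
833 ÷ 7 = 119 full weeks with remainder 0, so 119 more Mondays after the first → 120.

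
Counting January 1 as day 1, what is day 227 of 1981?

Jan has 31 days (227 − 31 = 196 remain).
Feb has 28 days (196 − 28 = 168 remain).
Mar has 31 days (168 − 31 = 137 remain).
Apr has 30 days (137 − 30 = 107 remain).
May has 31 days (107 − 31 = 76 remain).
Jun has 30 days (76 − 30 = 46 remain).
Jul has 31 days (46 − 31 = 15 remain).
15 into Aug → Aug 15.

Aug 15, 1981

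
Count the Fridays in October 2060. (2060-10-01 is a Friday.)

2060-10-01 is a Friday; the first Friday on or after it is 2060-10-01.
From 2060-10-01 to 2060-10-31 is 31 − 1 = 30 days.
30 ÷ 7 = 4 full weeks with remainder 2, so 4 more Fridays after the first → 5.

5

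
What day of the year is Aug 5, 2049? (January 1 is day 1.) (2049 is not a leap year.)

Days in months before Aug: 31 + 28 + 31 + 30 + 31 + 30 + 31 = 212.
Plus 5 days into Aug → day 217.

217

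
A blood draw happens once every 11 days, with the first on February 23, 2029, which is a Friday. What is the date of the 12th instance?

June 24, 2029

The 12th occurrence is 11 intervals after the first: 11 × 11 = 121 days after February 23, 2029.
February has 28 days — 5 days to the end of February leaves 116.
March has 31 days (85 left).
April has 30 days (55 left).
May has 31 days (24 left).
24 days into June → June 24, 2029.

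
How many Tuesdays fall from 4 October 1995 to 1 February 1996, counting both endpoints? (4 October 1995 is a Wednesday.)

4 October 1995 is a Wednesday; the first Tuesday on or after it is 10 October 1995 (6 days later).
From 10 October 1995 to 1 February 1996: 21 + 30 + 31 + 31 + 1 = 114 days (rest of October, November, December, January, February).
114 ÷ 7 = 16 full weeks with remainder 2, so 16 more Tuesdays after the first → 17.

17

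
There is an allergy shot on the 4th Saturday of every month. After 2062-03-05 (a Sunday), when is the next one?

March 2062 starts on a Wednesday; its first Saturday is the 4th, so the 4th Saturday is the 25th — 2062-03-25.
2062-03-25 is after 2062-03-05, so that is the next one.

2062-03-25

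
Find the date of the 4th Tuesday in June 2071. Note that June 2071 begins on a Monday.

June 23, 2071

June 2071 begins on a Monday, so the first Tuesday is June 2 (1 day later).
The 4th Tuesday is 3 weeks later: 2 + 21 = 23.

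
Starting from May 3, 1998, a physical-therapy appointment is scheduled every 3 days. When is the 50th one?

Sep 27, 1998

The 50th occurrence is 49 intervals after the first: 49 × 3 = 147 days after May 3, 1998.
May has 31 days — 28 days to the end of May leaves 119.
Jun has 30 days (89 left).
Jul has 31 days (58 left).
Aug has 31 days (27 left).
27 days into Sep → Sep 27, 1998.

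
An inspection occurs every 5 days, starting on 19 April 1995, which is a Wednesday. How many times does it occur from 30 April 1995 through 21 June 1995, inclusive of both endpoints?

Occurrences land 5·i days after 19 April 1995 for i = 0, 1, 2, …
30 April 1995 is 11 days after the start; 11 ÷ 5 = 2 remainder 1; since the remainder is 1, round up to i = 3. First occurrence in the window: #4 on 4 May 1995 (3×5 = 15 days in).
21 June 1995 is 63 days after the start; 63 ÷ 5 = 12 remainder 3. Last occurrence in the window: #13 on 18 June 1995.
Occurrences #4 through #13: 10 in total.

10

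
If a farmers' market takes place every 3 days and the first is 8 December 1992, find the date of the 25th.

The 25th occurrence is 24 intervals after the first: 24 × 3 = 72 days after 8 December 1992.
December has 31 days — 23 days to the end of December leaves 49.
January has 31 days (18 left).
18 days into February → 18 February 1993.

18 February 1993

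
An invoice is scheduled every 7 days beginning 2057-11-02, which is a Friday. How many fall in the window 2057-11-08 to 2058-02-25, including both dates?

16

Occurrences land 7·i days after 2057-11-02 for i = 0, 1, 2, …
2057-11-08 is 6 days after the start; 6 ÷ 7 = 0 remainder 6; since the remainder is 6, round up to i = 1. First occurrence in the window: #2 on 2057-11-09 (1×7 = 7 days in).
2058-02-25 is 115 days after the start; 115 ÷ 7 = 16 remainder 3. Last occurrence in the window: #17 on 2058-02-22.
Occurrences #2 through #17: 16 in total.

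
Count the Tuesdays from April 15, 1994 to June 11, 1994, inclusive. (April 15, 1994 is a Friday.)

8

April 15, 1994 is a Friday; the first Tuesday on or after it is April 19, 1994 (4 days later).
From April 19, 1994 to June 11, 1994: 11 + 31 + 11 = 53 days (rest of April, May, June).
53 ÷ 7 = 7 full weeks with remainder 4, so 7 more Tuesdays after the first → 8.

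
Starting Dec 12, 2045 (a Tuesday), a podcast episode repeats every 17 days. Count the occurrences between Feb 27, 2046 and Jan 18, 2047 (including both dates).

Occurrences land 17·i days after Dec 12, 2045 for i = 0, 1, 2, …
Feb 27, 2046 is 77 days after the start; 77 ÷ 17 = 4 remainder 9; since the remainder is 9, round up to i = 5. First occurrence in the window: #6 on Mar 7, 2046 (5×17 = 85 days in).
Jan 18, 2047 is 402 days after the start; 402 ÷ 17 = 23 remainder 11. Last occurrence in the window: #24 on Jan 7, 2047.
Occurrences #6 through #24: 19 in total.

19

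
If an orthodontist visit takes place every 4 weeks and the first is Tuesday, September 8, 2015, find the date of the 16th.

November 1, 2016

The 16th occurrence is 15 intervals after the first: 15 × 28 = 420 days after September 8, 2015.
September has 30 days — 22 days to the end of September leaves 398.
October has 31 days (367 left).
November has 30 days (337 left).
December has 31 days (306 left).
January has 31 days (275 left).
February has 29 days (246 left).
March has 31 days (215 left).
April has 30 days (185 left).
May has 31 days (154 left).
June has 30 days (124 left).
July has 31 days (93 left).
August has 31 days (62 left).
September has 30 days (32 left).
October has 31 days (1 left).
1 day into November → November 1, 2016.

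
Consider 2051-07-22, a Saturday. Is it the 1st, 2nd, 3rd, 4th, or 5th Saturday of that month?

Day 22 falls in week ⌈22/7⌉ of the month.
Days 1–7 hold the 1st Saturday, 8–14 the 2nd, 15–21 the 3rd, 22–28 the 4th, 29–31 the 5th.
22 is in the range for the 4th.

4th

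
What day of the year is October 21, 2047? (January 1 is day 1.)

294

Days in months before October: 31 + 28 + 31 + 30 + 31 + 30 + 31 + 31 + 30 = 273.
Plus 21 days into October → day 294.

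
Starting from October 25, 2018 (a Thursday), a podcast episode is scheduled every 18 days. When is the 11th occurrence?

April 23, 2019

The 11th occurrence is 10 intervals after the first: 10 × 18 = 180 days after October 25, 2018.
October has 31 days — 6 days to the end of October leaves 174.
November has 30 days (144 left).
December has 31 days (113 left).
January has 31 days (82 left).
February has 28 days (54 left).
March has 31 days (23 left).
23 days into April → April 23, 2019.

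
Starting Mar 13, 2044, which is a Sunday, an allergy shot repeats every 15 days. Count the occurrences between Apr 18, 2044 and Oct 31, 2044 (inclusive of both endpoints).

13

Occurrences land 15·i days after Mar 13, 2044 for i = 0, 1, 2, …
Apr 18, 2044 is 36 days after the start; 36 ÷ 15 = 2 remainder 6; since the remainder is 6, round up to i = 3. First occurrence in the window: #4 on Apr 27, 2044 (3×15 = 45 days in).
Oct 31, 2044 is 232 days after the start; 232 ÷ 15 = 15 remainder 7. Last occurrence in the window: #16 on Oct 24, 2044.
Occurrences #4 through #16: 13 in total.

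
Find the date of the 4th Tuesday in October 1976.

26 October 1976

The first Tuesday of October 1976 is October 5.
The 4th Tuesday is 3 weeks later: 5 + 21 = 26.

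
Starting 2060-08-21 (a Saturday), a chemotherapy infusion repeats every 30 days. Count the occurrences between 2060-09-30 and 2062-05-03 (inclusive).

19

Occurrences land 30·i days after 2060-08-21 for i = 0, 1, 2, …
2060-09-30 is 40 days after the start; 40 ÷ 30 = 1 remainder 10; since the remainder is 10, round up to i = 2. First occurrence in the window: #3 on 2060-10-20 (2×30 = 60 days in).
2062-05-03 is 620 days after the start; 620 ÷ 30 = 20 remainder 20. Last occurrence in the window: #21 on 2062-04-13.
Occurrences #3 through #21: 19 in total.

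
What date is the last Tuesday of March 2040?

2040-03-27

The first Tuesday of March 2040 is March 6.
March 2040 has 31 days. Adding weeks: 6, 13, 20, 27 — the last one ≤ 31 is the 27th.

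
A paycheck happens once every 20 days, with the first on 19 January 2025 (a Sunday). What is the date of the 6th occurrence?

The 6th occurrence is 5 intervals after the first: 5 × 20 = 100 days after 19 January 2025.
January has 31 days — 12 days to the end of January leaves 88.
February has 28 days (60 left).
March has 31 days (29 left).
29 days into April → 29 April 2025.

29 April 2025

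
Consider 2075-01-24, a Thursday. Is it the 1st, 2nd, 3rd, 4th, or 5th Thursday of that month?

Day 24 falls in week ⌈24/7⌉ of the month.
Days 1–7 hold the 1st Thursday, 8–14 the 2nd, 15–21 the 3rd, 22–28 the 4th, 29–31 the 5th.
24 is in the range for the 4th.

4th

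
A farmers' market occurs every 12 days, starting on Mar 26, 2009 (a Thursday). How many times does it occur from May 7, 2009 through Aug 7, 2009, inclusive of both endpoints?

Occurrences land 12·i days after Mar 26, 2009 for i = 0, 1, 2, …
May 7, 2009 is 42 days after the start; 42 ÷ 12 = 3 remainder 6; since the remainder is 6, round up to i = 4. First occurrence in the window: #5 on May 13, 2009 (4×12 = 48 days in).
Aug 7, 2009 is 134 days after the start; 134 ÷ 12 = 11 remainder 2. Last occurrence in the window: #12 on Aug 5, 2009.
Occurrences #5 through #12: 8 in total.

8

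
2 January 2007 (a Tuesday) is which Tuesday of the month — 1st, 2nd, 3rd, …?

Day 2 falls in week ⌈2/7⌉ of the month.
Days 1–7 hold the 1st Tuesday, 8–14 the 2nd, 15–21 the 3rd, 22–28 the 4th, 29–31 the 5th.
2 is in the range for the 1st.

1st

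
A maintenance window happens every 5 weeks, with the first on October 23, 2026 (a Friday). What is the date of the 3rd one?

The 3rd occurrence is 2 intervals after the first: 2 × 35 = 70 days after October 23, 2026.
October has 31 days — 8 days to the end of October leaves 62.
November has 30 days (32 left).
December has 31 days (1 left).
1 day into January → January 1, 2027.

January 1, 2027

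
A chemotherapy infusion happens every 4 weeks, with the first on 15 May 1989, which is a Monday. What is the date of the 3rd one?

The 3rd occurrence is 2 intervals after the first: 2 × 28 = 56 days after 15 May 1989.
May has 31 days — 16 days to the end of May leaves 40.
June has 30 days (10 left).
10 days into July → 10 July 1989.

10 July 1989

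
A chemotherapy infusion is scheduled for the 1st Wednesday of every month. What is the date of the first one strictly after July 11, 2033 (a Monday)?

July 2033 starts on a Friday, so its 1st Wednesday is July 6, 2033 (5 days in).
That is not after July 11, 2033, so look at August 2033.
August 2033 starts on a Monday, so its 1st Wednesday is August 3, 2033 (2 days in).

August 3, 2033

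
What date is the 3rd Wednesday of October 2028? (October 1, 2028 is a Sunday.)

18 October 2028

October 2028 begins on a Sunday, so the first Wednesday is October 4 (3 days later).
The 3rd Wednesday is 2 weeks later: 4 + 14 = 18.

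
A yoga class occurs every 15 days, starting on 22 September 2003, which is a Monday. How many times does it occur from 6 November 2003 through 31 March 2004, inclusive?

10

Occurrences land 15·i days after 22 September 2003 for i = 0, 1, 2, …
6 November 2003 is 45 days after the start; 45 ÷ 15 = 3 remainder 0. First occurrence in the window: #4 on 6 November 2003 (3×15 = 45 days in).
31 March 2004 is 191 days after the start; 191 ÷ 15 = 12 remainder 11. Last occurrence in the window: #13 on 20 March 2004.
Occurrences #4 through #13: 10 in total.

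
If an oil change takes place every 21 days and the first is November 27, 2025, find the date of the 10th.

The 10th occurrence is 9 intervals after the first: 9 × 21 = 189 days after November 27, 2025.
November has 30 days — 3 days to the end of November leaves 186.
December has 31 days (155 left).
January has 31 days (124 left).
February has 28 days (96 left).
March has 31 days (65 left).
April has 30 days (35 left).
May has 31 days (4 left).
4 days into June → June 4, 2026.

June 4, 2026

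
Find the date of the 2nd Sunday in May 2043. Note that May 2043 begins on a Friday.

10 May 2043

May 2043 begins on a Friday, so the first Sunday is May 3 (2 days later).
The 2nd Sunday is 1 weeks later: 3 + 7 = 10.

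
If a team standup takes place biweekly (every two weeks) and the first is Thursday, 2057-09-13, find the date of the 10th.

2058-01-17

The 10th occurrence is 9 intervals after the first: 9 × 14 = 126 days after 2057-09-13.
September has 30 days — 17 days to the end of September leaves 109.
October has 31 days (78 left).
November has 30 days (48 left).
December has 31 days (17 left).
17 days into January → 2058-01-17.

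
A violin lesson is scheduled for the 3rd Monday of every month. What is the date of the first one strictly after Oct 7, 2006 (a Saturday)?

Oct 2006 starts on a Sunday; its first Monday is the 2nd, so the 3rd Monday is the 16th — Oct 16, 2006.
Oct 16, 2006 is after Oct 7, 2006, so that is the next one.

Oct 16, 2006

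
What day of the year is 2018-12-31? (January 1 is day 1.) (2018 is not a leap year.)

Days in months before December: 31 + 28 + 31 + 30 + 31 + 30 + 31 + 31 + 30 + 31 + 30 = 334.
Plus 31 days into December → day 365.

365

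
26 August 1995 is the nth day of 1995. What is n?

238

Days in months before August: 31 + 28 + 31 + 30 + 31 + 30 + 31 = 212.
Plus 26 days into August → day 238.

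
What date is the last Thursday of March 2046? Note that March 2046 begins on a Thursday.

March 29, 2046

March 2046 begins on a Thursday, so the first Thursday is March 1.
March 2046 has 31 days. Adding weeks: 1, 8, 15, 22, 29 — the last one ≤ 31 is the 29th.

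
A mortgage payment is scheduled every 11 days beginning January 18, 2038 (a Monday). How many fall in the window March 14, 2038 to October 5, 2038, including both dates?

Occurrences land 11·i days after January 18, 2038 for i = 0, 1, 2, …
March 14, 2038 is 55 days after the start; 55 ÷ 11 = 5 remainder 0. First occurrence in the window: #6 on March 14, 2038 (5×11 = 55 days in).
October 5, 2038 is 260 days after the start; 260 ÷ 11 = 23 remainder 7. Last occurrence in the window: #24 on September 28, 2038.
Occurrences #6 through #24: 19 in total.

19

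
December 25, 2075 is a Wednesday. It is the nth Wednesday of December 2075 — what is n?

4th

Day 25 falls in week ⌈25/7⌉ of the month.
Days 1–7 hold the 1st Wednesday, 8–14 the 2nd, 15–21 the 3rd, 22–28 the 4th, 29–31 the 5th.
25 is in the range for the 4th.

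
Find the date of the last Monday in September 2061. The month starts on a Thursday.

September 26, 2061

September 2061 begins on a Thursday, so the first Monday is September 5 (4 days later).
September 2061 has 30 days. Adding weeks: 5, 12, 19, 26 — the last one ≤ 30 is the 26th.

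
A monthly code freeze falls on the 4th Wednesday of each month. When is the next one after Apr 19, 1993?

Apr 1993 starts on a Thursday; its first Wednesday is the 7th, so the 4th Wednesday is the 28th — Apr 28, 1993.
Apr 28, 1993 is after Apr 19, 1993, so that is the next one.

Apr 28, 1993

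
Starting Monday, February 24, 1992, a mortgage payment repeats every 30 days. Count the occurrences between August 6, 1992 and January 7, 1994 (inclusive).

Occurrences land 30·i days after February 24, 1992 for i = 0, 1, 2, …
August 6, 1992 is 164 days after the start; 164 ÷ 30 = 5 remainder 14; since the remainder is 14, round up to i = 6. First occurrence in the window: #7 on August 22, 1992 (6×30 = 180 days in).
January 7, 1994 is 683 days after the start; 683 ÷ 30 = 22 remainder 23. Last occurrence in the window: #23 on December 15, 1993.
Occurrences #7 through #23: 17 in total.

17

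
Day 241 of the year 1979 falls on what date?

August 29, 1979

January has 31 days (241 − 31 = 210 remain).
February has 28 days (210 − 28 = 182 remain).
March has 31 days (182 − 31 = 151 remain).
April has 30 days (151 − 30 = 121 remain).
May has 31 days (121 − 31 = 90 remain).
June has 30 days (90 − 30 = 60 remain).
July has 31 days (60 − 31 = 29 remain).
29 into August → August 29.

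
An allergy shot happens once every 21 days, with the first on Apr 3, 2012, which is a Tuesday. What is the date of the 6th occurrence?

The 6th occurrence is 5 intervals after the first: 5 × 21 = 105 days after Apr 3, 2012.
Apr has 30 days — 27 days to the end of Apr leaves 78.
May has 31 days (47 left).
Jun has 30 days (17 left).
17 days into Jul → Jul 17, 2012.

Jul 17, 2012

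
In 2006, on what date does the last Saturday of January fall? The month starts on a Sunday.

28 January 2006

January 2006 begins on a Sunday, so the first Saturday is January 7 (6 days later).
January 2006 has 31 days. Adding weeks: 7, 14, 21, 28 — the last one ≤ 31 is the 28th.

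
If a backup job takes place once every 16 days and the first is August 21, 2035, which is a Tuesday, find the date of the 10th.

January 12, 2036

The 10th occurrence is 9 intervals after the first: 9 × 16 = 144 days after August 21, 2035.
August has 31 days — 10 days to the end of August leaves 134.
September has 30 days (104 left).
October has 31 days (73 left).
November has 30 days (43 left).
December has 31 days (12 left).
12 days into January → January 12, 2036.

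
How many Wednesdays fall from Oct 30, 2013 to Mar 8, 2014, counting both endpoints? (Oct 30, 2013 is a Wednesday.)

Oct 30, 2013 is a Wednesday; the first Wednesday on or after it is Oct 30, 2013.
From Oct 30, 2013 to Mar 8, 2014: 1 + 30 + 31 + 31 + 28 + 8 = 129 days (rest of Oct, Nov, Dec, Jan, Feb, Mar).
129 ÷ 7 = 18 full weeks with remainder 3, so 18 more Wednesdays after the first → 19.

19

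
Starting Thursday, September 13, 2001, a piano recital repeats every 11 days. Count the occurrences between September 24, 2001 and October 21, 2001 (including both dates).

3

Occurrences land 11·i days after September 13, 2001 for i = 0, 1, 2, …
September 24, 2001 is 11 days after the start; 11 ÷ 11 = 1 remainder 0. First occurrence in the window: #2 on September 24, 2001 (1×11 = 11 days in).
October 21, 2001 is 38 days after the start; 38 ÷ 11 = 3 remainder 5. Last occurrence in the window: #4 on October 16, 2001.
Occurrences #2 through #4: 3 in total.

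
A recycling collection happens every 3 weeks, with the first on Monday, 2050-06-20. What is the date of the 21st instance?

2051-08-14

The 21st occurrence is 20 intervals after the first: 20 × 21 = 420 days after 2050-06-20.
June has 30 days — 10 days to the end of June leaves 410.
From end of June to end of 2050 is 184 days (226 left).
January has 31 days (195 left).
February has 28 days (167 left).
March has 31 days (136 left).
April has 30 days (106 left).
May has 31 days (75 left).
June has 30 days (45 left).
July has 31 days (14 left).
14 days into August → 2051-08-14.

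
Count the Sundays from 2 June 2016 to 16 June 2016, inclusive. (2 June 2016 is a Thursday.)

2 June 2016 is a Thursday; the first Sunday on or after it is 5 June 2016 (3 days later).
From 5 June 2016 to 16 June 2016 is 16 − 5 = 11 days.
11 ÷ 7 = 1 full weeks with remainder 4, so 1 more Sundays after the first → 2.

2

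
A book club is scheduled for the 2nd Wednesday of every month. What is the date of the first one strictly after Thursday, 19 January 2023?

January 2023 starts on a Sunday; its first Wednesday is the 4th, so the 2nd Wednesday is the 11th — 11 January 2023.
That is not after 19 January 2023, so look at February 2023.
February 2023 starts on a Wednesday; its first Wednesday is the 1st, so the 2nd Wednesday is the 8th — 8 February 2023.

8 February 2023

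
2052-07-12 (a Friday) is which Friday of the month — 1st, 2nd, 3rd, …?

Day 12 falls in week ⌈12/7⌉ of the month.
Days 1–7 hold the 1st Friday, 8–14 the 2nd, 15–21 the 3rd, 22–28 the 4th, 29–31 the 5th.
12 is in the range for the 2nd.

2nd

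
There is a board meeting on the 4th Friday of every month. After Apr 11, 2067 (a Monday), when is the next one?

Apr 22, 2067

Apr 2067 starts on a Friday; its first Friday is the 1st, so the 4th Friday is the 22nd — Apr 22, 2067.
Apr 22, 2067 is after Apr 11, 2067, so that is the next one.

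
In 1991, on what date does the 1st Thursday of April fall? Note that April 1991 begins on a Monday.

4 April 1991

April 1991 begins on a Monday, so the first Thursday is April 4 (3 days later).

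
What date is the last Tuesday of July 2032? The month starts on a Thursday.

July 2032 begins on a Thursday, so the first Tuesday is July 6 (5 days later).
July 2032 has 31 days. Adding weeks: 6, 13, 20, 27 — the last one ≤ 31 is the 27th.

27 July 2032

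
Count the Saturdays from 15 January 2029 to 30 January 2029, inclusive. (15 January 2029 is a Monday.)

2

15 January 2029 is a Monday; the first Saturday on or after it is 20 January 2029 (5 days later).
From 20 January 2029 to 30 January 2029 is 30 − 20 = 10 days.
10 ÷ 7 = 1 full weeks with remainder 3, so 1 more Saturdays after the first → 2.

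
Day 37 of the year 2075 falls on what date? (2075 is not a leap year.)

Feb 6, 2075

Jan has 31 days (37 − 31 = 6 remain).
6 into Feb → Feb 6.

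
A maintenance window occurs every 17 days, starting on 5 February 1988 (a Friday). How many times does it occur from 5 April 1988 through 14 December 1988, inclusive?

15

Occurrences land 17·i days after 5 February 1988 for i = 0, 1, 2, …
5 April 1988 is 60 days after the start; 60 ÷ 17 = 3 remainder 9; since the remainder is 9, round up to i = 4. First occurrence in the window: #5 on 13 April 1988 (4×17 = 68 days in).
14 December 1988 is 313 days after the start; 313 ÷ 17 = 18 remainder 7. Last occurrence in the window: #19 on 7 December 1988.
Occurrences #5 through #19: 15 in total.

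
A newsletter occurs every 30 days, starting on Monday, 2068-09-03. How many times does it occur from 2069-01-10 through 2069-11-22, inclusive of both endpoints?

Occurrences land 30·i days after 2068-09-03 for i = 0, 1, 2, …
2069-01-10 is 129 days after the start; 129 ÷ 30 = 4 remainder 9; since the remainder is 9, round up to i = 5. First occurrence in the window: #6 on 2069-01-31 (5×30 = 150 days in).
2069-11-22 is 445 days after the start; 445 ÷ 30 = 14 remainder 25. Last occurrence in the window: #15 on 2069-10-28.
Occurrences #6 through #15: 10 in total.

10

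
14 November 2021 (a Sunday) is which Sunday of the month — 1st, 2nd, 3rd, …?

2nd

Day 14 falls in week ⌈14/7⌉ of the month.
Days 1–7 hold the 1st Sunday, 8–14 the 2nd, 15–21 the 3rd, 22–28 the 4th, 29–31 the 5th.
14 is in the range for the 2nd.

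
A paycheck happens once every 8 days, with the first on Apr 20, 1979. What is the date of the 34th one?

The 34th occurrence is 33 intervals after the first: 33 × 8 = 264 days after Apr 20, 1979.
Apr has 30 days — 10 days to the end of Apr leaves 254.
May has 31 days (223 left).
Jun has 30 days (193 left).
Jul has 31 days (162 left).
Aug has 31 days (131 left).
Sep has 30 days (101 left).
Oct has 31 days (70 left).
Nov has 30 days (40 left).
Dec has 31 days (9 left).
9 days into Jan → Jan 9, 1980.

Jan 9, 1980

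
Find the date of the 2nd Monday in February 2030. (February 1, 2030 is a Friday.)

February 2030 begins on a Friday, so the first Monday is February 4 (3 days later).
The 2nd Monday is 1 weeks later: 4 + 7 = 11.

11 February 2030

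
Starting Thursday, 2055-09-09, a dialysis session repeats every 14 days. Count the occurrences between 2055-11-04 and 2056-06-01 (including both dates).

Occurrences land 14·i days after 2055-09-09 for i = 0, 1, 2, …
2055-11-04 is 56 days after the start; 56 ÷ 14 = 4 remainder 0. First occurrence in the window: #5 on 2055-11-04 (4×14 = 56 days in).
2056-06-01 is 266 days after the start; 266 ÷ 14 = 19 remainder 0. Last occurrence in the window: #20 on 2056-06-01.
Occurrences #5 through #20: 16 in total.

16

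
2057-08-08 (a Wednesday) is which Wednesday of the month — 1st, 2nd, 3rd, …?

Day 8 falls in week ⌈8/7⌉ of the month.
Days 1–7 hold the 1st Wednesday, 8–14 the 2nd, 15–21 the 3rd, 22–28 the 4th, 29–31 the 5th.
8 is in the range for the 2nd.

2nd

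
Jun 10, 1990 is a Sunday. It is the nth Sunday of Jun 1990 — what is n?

2nd

Day 10 falls in week ⌈10/7⌉ of the month.
Days 1–7 hold the 1st Sunday, 8–14 the 2nd, 15–21 the 3rd, 22–28 the 4th, 29–31 the 5th.
10 is in the range for the 2nd.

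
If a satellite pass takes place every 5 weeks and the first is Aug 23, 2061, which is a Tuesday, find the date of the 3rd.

Nov 1, 2061

The 3rd occurrence is 2 intervals after the first: 2 × 35 = 70 days after Aug 23, 2061.
Aug has 31 days — 8 days to the end of Aug leaves 62.
Sep has 30 days (32 left).
Oct has 31 days (1 left).
1 day into Nov → Nov 1, 2061.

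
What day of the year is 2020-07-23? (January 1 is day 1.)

Days in months before July: 31 + 29 + 31 + 30 + 31 + 30 = 182.
Plus 23 days into July → day 205.

205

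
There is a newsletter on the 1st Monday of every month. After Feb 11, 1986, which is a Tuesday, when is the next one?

Feb 1986 starts on a Saturday, so its 1st Monday is Feb 3, 1986 (2 days in).
That is not after Feb 11, 1986, so look at Mar 1986.
Mar 1986 starts on a Saturday, so its 1st Monday is Mar 3, 1986 (2 days in).

Mar 3, 1986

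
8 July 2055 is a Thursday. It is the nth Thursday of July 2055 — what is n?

Day 8 falls in week ⌈8/7⌉ of the month.
Days 1–7 hold the 1st Thursday, 8–14 the 2nd, 15–21 the 3rd, 22–28 the 4th, 29–31 the 5th.
8 is in the range for the 2nd.

2nd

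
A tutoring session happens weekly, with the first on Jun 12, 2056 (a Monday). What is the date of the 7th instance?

The 7th occurrence is 6 intervals after the first: 6 × 7 = 42 days after Jun 12, 2056.
Jun has 30 days — 18 days to the end of Jun leaves 24.
24 days into Jul → Jul 24, 2056.

Jul 24, 2056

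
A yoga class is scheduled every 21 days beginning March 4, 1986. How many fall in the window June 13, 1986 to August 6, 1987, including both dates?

20

Occurrences land 21·i days after March 4, 1986 for i = 0, 1, 2, …
June 13, 1986 is 101 days after the start; 101 ÷ 21 = 4 remainder 17; since the remainder is 17, round up to i = 5. First occurrence in the window: #6 on June 17, 1986 (5×21 = 105 days in).
August 6, 1987 is 520 days after the start; 520 ÷ 21 = 24 remainder 16. Last occurrence in the window: #25 on July 21, 1987.
Occurrences #6 through #25: 20 in total.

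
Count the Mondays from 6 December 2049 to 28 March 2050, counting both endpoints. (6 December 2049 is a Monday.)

17

6 December 2049 is a Monday; the first Monday on or after it is 6 December 2049.
From 6 December 2049 to 28 March 2050: 25 + 31 + 28 + 28 = 112 days (rest of December, January, February, March).
112 ÷ 7 = 16 full weeks with remainder 0, so 16 more Mondays after the first → 17.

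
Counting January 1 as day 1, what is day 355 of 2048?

December 20, 2048

January has 31 days (355 − 31 = 324 remain).
February has 29 days (324 − 29 = 295 remain).
March has 31 days (295 − 31 = 264 remain).
April has 30 days (264 − 30 = 234 remain).
May has 31 days (234 − 31 = 203 remain).
June has 30 days (203 − 30 = 173 remain).
July has 31 days (173 − 31 = 142 remain).
August has 31 days (142 − 31 = 111 remain).
September has 30 days (111 − 30 = 81 remain).
October has 31 days (81 − 31 = 50 remain).
November has 30 days (50 − 30 = 20 remain).
20 into December → December 20.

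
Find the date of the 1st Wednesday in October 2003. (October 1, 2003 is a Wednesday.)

1 October 2003

October 2003 begins on a Wednesday, so the first Wednesday is October 1.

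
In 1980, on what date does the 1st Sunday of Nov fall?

The first Sunday of Nov 1980 is Nov 2.

Nov 2, 1980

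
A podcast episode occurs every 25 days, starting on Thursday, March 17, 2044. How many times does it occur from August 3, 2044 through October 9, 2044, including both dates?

Occurrences land 25·i days after March 17, 2044 for i = 0, 1, 2, …
August 3, 2044 is 139 days after the start; 139 ÷ 25 = 5 remainder 14; since the remainder is 14, round up to i = 6. First occurrence in the window: #7 on August 14, 2044 (6×25 = 150 days in).
October 9, 2044 is 206 days after the start; 206 ÷ 25 = 8 remainder 6. Last occurrence in the window: #9 on October 3, 2044.
Occurrences #7 through #9: 3 in total.

3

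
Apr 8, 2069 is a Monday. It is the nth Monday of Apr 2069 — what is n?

2nd

Day 8 falls in week ⌈8/7⌉ of the month.
Days 1–7 hold the 1st Monday, 8–14 the 2nd, 15–21 the 3rd, 22–28 the 4th, 29–31 the 5th.
8 is in the range for the 2nd.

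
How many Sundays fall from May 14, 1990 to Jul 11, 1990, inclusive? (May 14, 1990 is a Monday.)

May 14, 1990 is a Monday; the first Sunday on or after it is May 20, 1990 (6 days later).
From May 20, 1990 to Jul 11, 1990: 11 + 30 + 11 = 52 days (rest of May, Jun, Jul).
52 ÷ 7 = 7 full weeks with remainder 3, so 7 more Sundays after the first → 8.

8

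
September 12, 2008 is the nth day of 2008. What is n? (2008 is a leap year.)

Days in months before September: 31 + 29 + 31 + 30 + 31 + 30 + 31 + 31 = 244.
Plus 12 days into September → day 256.

256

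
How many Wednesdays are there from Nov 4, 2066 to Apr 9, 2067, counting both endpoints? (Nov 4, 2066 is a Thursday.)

22

Nov 4, 2066 is a Thursday; the first Wednesday on or after it is Nov 10, 2066 (6 days later).
From Nov 10, 2066 to Apr 9, 2067: 20 + 31 + 31 + 28 + 31 + 9 = 150 days (rest of Nov, Dec, Jan, Feb, Mar, Apr).
150 ÷ 7 = 21 full weeks with remainder 3, so 21 more Wednesdays after the first → 22.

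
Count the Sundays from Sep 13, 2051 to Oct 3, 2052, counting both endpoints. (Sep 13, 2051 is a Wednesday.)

Sep 13, 2051 is a Wednesday; the first Sunday on or after it is Sep 17, 2051 (4 days later).
From Sep 17, 2051 to Oct 3, 2052: 105 + 277 = 382 days (rest of 2051, to Oct 3, 2052 in 2052).
382 ÷ 7 = 54 full weeks with remainder 4, so 54 more Sundays after the first → 55.

55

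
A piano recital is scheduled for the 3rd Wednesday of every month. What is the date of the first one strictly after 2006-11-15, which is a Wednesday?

2006-12-20

November 2006 starts on a Wednesday; its first Wednesday is the 1st, so the 3rd Wednesday is the 15th — 2006-11-15.
That is not after 2006-11-15, so look at December 2006.
December 2006 starts on a Friday; its first Wednesday is the 6th, so the 3rd Wednesday is the 20th — 2006-12-20.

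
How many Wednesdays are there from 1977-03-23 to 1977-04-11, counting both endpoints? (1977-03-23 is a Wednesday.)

3

1977-03-23 is a Wednesday; the first Wednesday on or after it is 1977-03-23.
From 1977-03-23 to 1977-04-11: 8 + 11 = 19 days (rest of March, April).
19 ÷ 7 = 2 full weeks with remainder 5, so 2 more Wednesdays after the first → 3.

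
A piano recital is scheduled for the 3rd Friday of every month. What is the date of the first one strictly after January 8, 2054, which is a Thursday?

January 16, 2054

January 2054 starts on a Thursday; its first Friday is the 2nd, so the 3rd Friday is the 16th — January 16, 2054.
January 16, 2054 is after January 8, 2054, so that is the next one.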